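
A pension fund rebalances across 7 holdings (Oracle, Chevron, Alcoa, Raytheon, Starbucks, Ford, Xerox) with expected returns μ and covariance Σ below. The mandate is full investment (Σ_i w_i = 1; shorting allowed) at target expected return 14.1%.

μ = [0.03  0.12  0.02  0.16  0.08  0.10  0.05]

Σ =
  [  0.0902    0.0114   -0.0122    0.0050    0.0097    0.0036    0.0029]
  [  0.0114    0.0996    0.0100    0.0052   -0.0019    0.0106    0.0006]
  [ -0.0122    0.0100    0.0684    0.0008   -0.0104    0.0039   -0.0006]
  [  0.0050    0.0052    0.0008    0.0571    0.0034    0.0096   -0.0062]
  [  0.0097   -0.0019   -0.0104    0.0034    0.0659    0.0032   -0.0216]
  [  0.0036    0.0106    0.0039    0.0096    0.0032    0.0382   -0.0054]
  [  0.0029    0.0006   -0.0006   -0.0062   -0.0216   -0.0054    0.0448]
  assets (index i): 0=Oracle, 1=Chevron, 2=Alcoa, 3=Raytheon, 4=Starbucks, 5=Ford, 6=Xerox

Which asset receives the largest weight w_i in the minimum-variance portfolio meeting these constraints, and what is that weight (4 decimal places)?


Raytheon (0.4926)

p=Σ⁻¹μ = [-0.2568  0.8854  0.3001  2.5878  1.9713  1.9270  2.6657]
q=Σ⁻¹𝟙 = [6.8975  4.5729  18.4721  15.2601  28.6757  21.8804  40.6361]
a=μᵀp=1.002295  b=𝟙ᵀp=10.080637  c=𝟙ᵀq=136.394869  D=ac−b²=35.088655
λ₁=(c·0.141−b)/D = (136.394869·0.141−10.080637)/35.088655 = 0.260798
λ₂=(a−b·0.141)/D = (1.002295−10.080637·0.141)/35.088655 = -0.011943
w* = 0.260798·p + -0.011943·q:
  w_0 = 0.260798·-0.2568 + -0.011943·6.8975 = -0.1493  (Oracle)
  w_1 = 0.260798·0.8854 + -0.011943·4.5729 = 0.1763  (Chevron)
  w_2 = 0.260798·0.3001 + -0.011943·18.4721 = -0.1423  (Alcoa)
  w_3 = 0.260798·2.5878 + -0.011943·15.2601 = 0.4926  (Raytheon)
  w_4 = 0.260798·1.9713 + -0.011943·28.6757 = 0.1716  (Starbucks)
  w_5 = 0.260798·1.9270 + -0.011943·21.8804 = 0.2412  (Ford)
  w_6 = 0.260798·2.6657 + -0.011943·40.6361 = 0.2099  (Xerox)
Σw_i=1.0000  μᵀw=0.1410
σ²=wᵀΣw=λ₁·μ_p+λ₂ = 0.260798·0.141 + -0.011943 = 0.024829 ≈ 0.0248


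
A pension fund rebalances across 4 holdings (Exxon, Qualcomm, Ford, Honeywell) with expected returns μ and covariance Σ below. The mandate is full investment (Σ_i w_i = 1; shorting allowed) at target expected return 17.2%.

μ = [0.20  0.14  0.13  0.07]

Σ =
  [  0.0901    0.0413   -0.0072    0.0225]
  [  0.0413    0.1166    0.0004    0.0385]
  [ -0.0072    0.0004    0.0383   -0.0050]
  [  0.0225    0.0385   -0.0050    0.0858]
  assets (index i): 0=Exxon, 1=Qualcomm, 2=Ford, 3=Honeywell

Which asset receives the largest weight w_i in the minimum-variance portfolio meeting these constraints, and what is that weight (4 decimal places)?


g=Σ⁻¹μ = [2.3326  0.2574  3.8711  0.3142]
h=Σ⁻¹𝟙 = [10.2369  1.5539  29.3210  9.9819]
a=μᵀg=1.027805  b=𝟙ᵀg=6.775382  c=𝟙ᵀh=51.093682  D=ac−b²=6.608533
λ₁=(c·0.172−b)/D = (51.093682·0.172−6.775382)/6.608533 = 0.304566
λ₂=(a−b·0.172)/D = (1.027805−6.775382·0.172)/6.608533 = -0.020816
w* = 0.304566·g + -0.020816·h:
  w_0 = 0.304566·2.3326 + -0.020816·10.2369 = 0.4974  (Exxon)
  w_1 = 0.304566·0.2574 + -0.020816·1.5539 = 0.0461  (Qualcomm)
  w_2 = 0.304566·3.8711 + -0.020816·29.3210 = 0.5687  (Ford)
  w_3 = 0.304566·0.3142 + -0.020816·9.9819 = -0.1121  (Honeywell)
Σw_i=1.0000  μᵀw=0.1720
σ²=wᵀΣw=λ₁·μ_p+λ₂ = 0.304566·0.172 + -0.020816 = 0.031570 ≈ 0.0316

Ford (0.5687)


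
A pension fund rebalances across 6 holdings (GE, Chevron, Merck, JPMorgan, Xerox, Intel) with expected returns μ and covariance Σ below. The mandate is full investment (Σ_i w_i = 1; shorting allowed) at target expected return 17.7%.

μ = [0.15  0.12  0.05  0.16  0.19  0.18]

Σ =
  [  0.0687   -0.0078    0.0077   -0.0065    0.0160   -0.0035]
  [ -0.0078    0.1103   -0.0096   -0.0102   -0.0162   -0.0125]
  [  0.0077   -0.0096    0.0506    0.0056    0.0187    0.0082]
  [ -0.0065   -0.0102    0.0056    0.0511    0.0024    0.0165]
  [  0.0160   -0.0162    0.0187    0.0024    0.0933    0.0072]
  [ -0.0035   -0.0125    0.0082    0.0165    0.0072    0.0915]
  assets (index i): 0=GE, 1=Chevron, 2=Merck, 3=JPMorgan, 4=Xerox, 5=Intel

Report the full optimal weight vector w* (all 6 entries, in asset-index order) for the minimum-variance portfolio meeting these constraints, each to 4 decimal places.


0.2408  0.1801  -0.1498  0.3313  0.2184  0.1793

g=Σ⁻¹μ = [2.4096  1.9849  -0.2979  3.2557  1.8183  1.6271]
h=Σ⁻¹𝟙 = [15.4303  15.1627  14.2741  20.0418  6.6977  8.1703]
a=μᵀg=1.743996  b=𝟙ᵀg=10.797686  c=𝟙ᵀh=79.776958  D=ac−b²=22.540688
λ₁=(c·0.177−b)/D = (79.776958·0.177−10.797686)/22.540688 = 0.147415
λ₂=(a−b·0.177)/D = (1.743996−10.797686·0.177)/22.540688 = -0.007417
w* = 0.147415·g + -0.007417·h:
  w_0 = 0.147415·2.4096 + -0.007417·15.4303 = 0.2408  (GE)
  w_1 = 0.147415·1.9849 + -0.007417·15.1627 = 0.1801  (Chevron)
  w_2 = 0.147415·-0.2979 + -0.007417·14.2741 = -0.1498  (Merck)
  w_3 = 0.147415·3.2557 + -0.007417·20.0418 = 0.3313  (JPMorgan)
  w_4 = 0.147415·1.8183 + -0.007417·6.6977 = 0.2184  (Xerox)
  w_5 = 0.147415·1.6271 + -0.007417·8.1703 = 0.1793  (Intel)
Σw_i=1.0000  μᵀw=0.1770
σ²=wᵀΣw=λ₁·μ_p+λ₂ = 0.147415·0.177 + -0.007417 = 0.018675 ≈ 0.0187


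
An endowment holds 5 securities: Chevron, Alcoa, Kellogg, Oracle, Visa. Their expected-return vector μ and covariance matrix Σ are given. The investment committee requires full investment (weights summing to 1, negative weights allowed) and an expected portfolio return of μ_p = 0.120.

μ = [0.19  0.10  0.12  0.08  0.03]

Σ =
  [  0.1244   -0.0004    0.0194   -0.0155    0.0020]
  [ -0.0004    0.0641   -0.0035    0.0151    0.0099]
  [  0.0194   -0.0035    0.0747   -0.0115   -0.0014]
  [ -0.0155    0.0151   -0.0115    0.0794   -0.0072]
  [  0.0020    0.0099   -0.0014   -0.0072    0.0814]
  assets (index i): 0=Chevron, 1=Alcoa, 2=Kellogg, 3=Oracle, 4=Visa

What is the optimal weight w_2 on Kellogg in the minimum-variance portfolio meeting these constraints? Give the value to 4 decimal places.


0.2558

u=Σ⁻¹μ = [1.4541  1.2984  1.4940  1.2894  0.3147]
v=Σ⁻¹𝟙 = [7.5043  10.9500  14.5230  15.2015  12.3633]
a=μᵀu=0.697995  b=𝟙ᵀu=5.850588  c=𝟙ᵀv=60.542037  D=ac−b²=8.028653
λ₁=(c·0.120−b)/D = (60.542037·0.120−5.850588)/8.028653 = 0.176176
λ₂=(a−b·0.120)/D = (0.697995−5.850588·0.120)/8.028653 = -0.000508
w* = 0.176176·u + -0.000508·v:
  w_0 = 0.176176·1.4541 + -0.000508·7.5043 = 0.2524  (Chevron)
  w_1 = 0.176176·1.2984 + -0.000508·10.9500 = 0.2232  (Alcoa)
  w_2 = 0.176176·1.4940 + -0.000508·14.5230 = 0.2558  (Kellogg)
  w_3 = 0.176176·1.2894 + -0.000508·15.2015 = 0.2194  (Oracle)
  w_4 = 0.176176·0.3147 + -0.000508·12.3633 = 0.0492  (Visa)
Σw_i=1.0000  μᵀw=0.1200
σ²=wᵀΣw=λ₁·μ_p+λ₂ = 0.176176·0.120 + -0.000508 = 0.020633 ≈ 0.0206


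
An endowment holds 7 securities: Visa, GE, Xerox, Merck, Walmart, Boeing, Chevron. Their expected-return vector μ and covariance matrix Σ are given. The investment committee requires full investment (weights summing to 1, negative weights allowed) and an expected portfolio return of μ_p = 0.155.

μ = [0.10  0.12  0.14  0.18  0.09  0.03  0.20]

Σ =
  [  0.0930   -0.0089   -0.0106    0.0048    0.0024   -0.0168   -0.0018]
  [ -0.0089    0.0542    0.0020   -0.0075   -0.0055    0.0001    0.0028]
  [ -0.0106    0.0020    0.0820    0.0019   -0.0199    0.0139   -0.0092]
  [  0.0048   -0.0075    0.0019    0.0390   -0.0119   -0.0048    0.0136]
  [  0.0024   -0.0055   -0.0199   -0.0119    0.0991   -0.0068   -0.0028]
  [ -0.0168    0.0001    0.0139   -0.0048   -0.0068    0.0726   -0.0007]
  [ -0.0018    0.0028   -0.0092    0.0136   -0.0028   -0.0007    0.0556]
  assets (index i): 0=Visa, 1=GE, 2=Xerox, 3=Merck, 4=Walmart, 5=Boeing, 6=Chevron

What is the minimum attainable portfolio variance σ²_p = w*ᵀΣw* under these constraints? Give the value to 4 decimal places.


0.0101

u=Σ⁻¹μ = [1.5606  3.1054  2.4458  4.6862  2.2360  0.8488  2.8730]
v=Σ⁻¹𝟙 = [16.5739  26.2230  16.1356  31.5189  19.8213  18.5535  13.3936]
a=μᵀu=2.515942  b=𝟙ᵀu=17.755786  c=𝟙ᵀv=142.219822  D=ac−b²=42.548948
λ₁=(c·0.155−b)/D = (142.219822·0.155−17.755786)/42.548948 = 0.100785
λ₂=(a−b·0.155)/D = (2.515942−17.755786·0.155)/42.548948 = -0.005551
w* = 0.100785·u + -0.005551·v:
  w_0 = 0.100785·1.5606 + -0.005551·16.5739 = 0.0653  (Visa)
  w_1 = 0.100785·3.1054 + -0.005551·26.2230 = 0.1674  (GE)
  w_2 = 0.100785·2.4458 + -0.005551·16.1356 = 0.1569  (Xerox)
  w_3 = 0.100785·4.6862 + -0.005551·31.5189 = 0.2973  (Merck)
  w_4 = 0.100785·2.2360 + -0.005551·19.8213 = 0.1153  (Walmart)
  w_5 = 0.100785·0.8488 + -0.005551·18.5535 = -0.0175  (Boeing)
  w_6 = 0.100785·2.8730 + -0.005551·13.3936 = 0.2152  (Chevron)
Σw_i=1.0000  μᵀw=0.1550
σ²=wᵀΣw=λ₁·μ_p+λ₂ = 0.100785·0.155 + -0.005551 = 0.010070 ≈ 0.0101


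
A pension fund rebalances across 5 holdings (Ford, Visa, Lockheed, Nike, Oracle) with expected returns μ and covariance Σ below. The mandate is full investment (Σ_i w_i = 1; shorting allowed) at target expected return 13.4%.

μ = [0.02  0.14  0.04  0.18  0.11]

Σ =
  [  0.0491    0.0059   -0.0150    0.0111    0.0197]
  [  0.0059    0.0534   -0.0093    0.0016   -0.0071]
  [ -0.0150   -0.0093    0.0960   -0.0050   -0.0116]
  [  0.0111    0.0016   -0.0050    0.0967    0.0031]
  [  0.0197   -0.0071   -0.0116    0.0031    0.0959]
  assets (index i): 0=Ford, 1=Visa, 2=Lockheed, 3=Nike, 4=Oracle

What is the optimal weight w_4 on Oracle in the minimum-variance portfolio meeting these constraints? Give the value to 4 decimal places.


0.2185

g=Σ⁻¹μ = [-0.7420  3.0087  0.8802  1.8921  1.5675]
h=Σ⁻¹𝟙 = [16.9270  20.8820  16.7701  8.5914  10.2471]
a=μᵀg=0.954584  b=𝟙ᵀg=6.606461  c=𝟙ᵀh=73.417650  D=ac−b²=26.437967
λ₁=(c·0.134−b)/D = (73.417650·0.134−6.606461)/26.437967 = 0.122230
λ₂=(a−b·0.134)/D = (0.954584−6.606461·0.134)/26.437967 = 0.002622
w* = 0.122230·g + 0.002622·h:
  w_0 = 0.122230·-0.7420 + 0.002622·16.9270 = -0.0463  (Ford)
  w_1 = 0.122230·3.0087 + 0.002622·20.8820 = 0.4225  (Visa)
  w_2 = 0.122230·0.8802 + 0.002622·16.7701 = 0.1516  (Lockheed)
  w_3 = 0.122230·1.8921 + 0.002622·8.5914 = 0.2538  (Nike)
  w_4 = 0.122230·1.5675 + 0.002622·10.2471 = 0.2185  (Oracle)
Σw_i=1.0000  μᵀw=0.1340
σ²=wᵀΣw=λ₁·μ_p+λ₂ = 0.122230·0.134 + 0.002622 = 0.019001 ≈ 0.0190


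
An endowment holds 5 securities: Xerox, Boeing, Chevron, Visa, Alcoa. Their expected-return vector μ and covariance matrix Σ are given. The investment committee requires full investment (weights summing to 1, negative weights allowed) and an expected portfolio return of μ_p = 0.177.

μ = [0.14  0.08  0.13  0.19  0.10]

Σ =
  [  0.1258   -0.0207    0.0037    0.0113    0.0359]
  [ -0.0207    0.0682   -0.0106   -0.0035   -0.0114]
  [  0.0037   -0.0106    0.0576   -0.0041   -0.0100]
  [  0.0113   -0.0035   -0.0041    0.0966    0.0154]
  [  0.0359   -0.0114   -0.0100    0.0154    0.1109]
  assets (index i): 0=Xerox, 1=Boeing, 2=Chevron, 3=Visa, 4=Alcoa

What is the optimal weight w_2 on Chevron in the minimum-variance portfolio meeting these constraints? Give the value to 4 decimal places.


x=Σ⁻¹μ = [0.9822  2.1481  2.8643  1.9245  0.7956]
y=Σ⁻¹𝟙 = [7.3347  22.6602  23.4441  9.7587  9.7310]
a=μᵀx=1.126929  b=𝟙ᵀx=8.714663  c=𝟙ᵀy=72.928705  D=ac−b²=6.240127
λ₁=(c·0.177−b)/D = (72.928705·0.177−8.714663)/6.240127 = 0.672057
λ₂=(a−b·0.177)/D = (1.126929−8.714663·0.177)/6.240127 = -0.066596
w* = 0.672057·x + -0.066596·y:
  w_0 = 0.672057·0.9822 + -0.066596·7.3347 = 0.1716  (Xerox)
  w_1 = 0.672057·2.1481 + -0.066596·22.6602 = -0.0655  (Boeing)
  w_2 = 0.672057·2.8643 + -0.066596·23.4441 = 0.3637  (Chevron)
  w_3 = 0.672057·1.9245 + -0.066596·9.7587 = 0.6435  (Visa)
  w_4 = 0.672057·0.7956 + -0.066596·9.7310 = -0.1134  (Alcoa)
Σw_i=1.0000  μᵀw=0.1770
σ²=wᵀΣw=λ₁·μ_p+λ₂ = 0.672057·0.177 + -0.066596 = 0.052358 ≈ 0.0524

0.3637


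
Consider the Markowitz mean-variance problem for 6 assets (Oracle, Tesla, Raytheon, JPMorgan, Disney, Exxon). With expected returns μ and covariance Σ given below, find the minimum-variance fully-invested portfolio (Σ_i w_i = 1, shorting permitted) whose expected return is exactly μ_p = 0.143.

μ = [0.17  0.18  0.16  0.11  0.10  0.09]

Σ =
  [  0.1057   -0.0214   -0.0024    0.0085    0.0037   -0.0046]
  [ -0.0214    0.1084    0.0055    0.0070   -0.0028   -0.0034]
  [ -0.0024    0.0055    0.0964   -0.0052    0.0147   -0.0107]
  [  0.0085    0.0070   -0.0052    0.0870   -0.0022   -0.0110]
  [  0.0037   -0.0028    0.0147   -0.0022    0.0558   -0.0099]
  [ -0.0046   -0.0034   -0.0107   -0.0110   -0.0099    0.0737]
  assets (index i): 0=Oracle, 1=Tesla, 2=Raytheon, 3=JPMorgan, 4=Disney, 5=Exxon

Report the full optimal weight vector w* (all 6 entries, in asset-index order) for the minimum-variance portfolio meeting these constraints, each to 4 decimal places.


0.2196  0.2222  0.1746  0.1005  0.1203  0.1628

u=Σ⁻¹μ = [1.9730  1.9935  1.6322  1.3195  1.7570  2.1062]
v=Σ⁻¹𝟙 = [11.1250  11.2065  10.0914  13.2283  19.3013  20.8121]
a=μᵀu=1.465788  b=𝟙ᵀu=10.781378  c=𝟙ᵀv=85.764609  D=ac−b²=9.474668
λ₁=(c·0.143−b)/D = (85.764609·0.143−10.781378)/9.474668 = 0.156519
λ₂=(a−b·0.143)/D = (1.465788−10.781378·0.143)/9.474668 = -0.008016
w* = 0.156519·u + -0.008016·v:
  w_0 = 0.156519·1.9730 + -0.008016·11.1250 = 0.2196  (Oracle)
  w_1 = 0.156519·1.9935 + -0.008016·11.2065 = 0.2222  (Tesla)
  w_2 = 0.156519·1.6322 + -0.008016·10.0914 = 0.1746  (Raytheon)
  w_3 = 0.156519·1.3195 + -0.008016·13.2283 = 0.1005  (JPMorgan)
  w_4 = 0.156519·1.7570 + -0.008016·19.3013 = 0.1203  (Disney)
  w_5 = 0.156519·2.1062 + -0.008016·20.8121 = 0.1628  (Exxon)
Σw_i=1.0000  μᵀw=0.1430
σ²=wᵀΣw=λ₁·μ_p+λ₂ = 0.156519·0.143 + -0.008016 = 0.014366 ≈ 0.0144


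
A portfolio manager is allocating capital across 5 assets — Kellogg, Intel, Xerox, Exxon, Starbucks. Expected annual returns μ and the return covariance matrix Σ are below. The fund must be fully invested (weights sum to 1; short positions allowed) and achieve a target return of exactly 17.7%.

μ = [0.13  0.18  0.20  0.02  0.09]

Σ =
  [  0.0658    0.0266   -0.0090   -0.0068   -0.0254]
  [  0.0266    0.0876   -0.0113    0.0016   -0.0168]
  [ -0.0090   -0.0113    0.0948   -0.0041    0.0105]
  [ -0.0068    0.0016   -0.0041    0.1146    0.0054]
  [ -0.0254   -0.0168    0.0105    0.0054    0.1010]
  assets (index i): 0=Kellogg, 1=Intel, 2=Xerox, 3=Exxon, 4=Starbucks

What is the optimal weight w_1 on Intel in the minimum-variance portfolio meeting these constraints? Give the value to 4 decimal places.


0.3377

p=Σ⁻¹μ = [2.0957  2.0075  2.3956  0.2864  1.4877]
q=Σ⁻¹𝟙 = [19.6076  9.6914  12.3535  9.5057  14.6515]
a=μᵀp=1.252527  b=𝟙ᵀp=8.272899  c=𝟙ᵀq=65.809784  D=ac−b²=13.987662
λ₁=(c·0.177−b)/D = (65.809784·0.177−8.272899)/13.987662 = 0.241315
λ₂=(a−b·0.177)/D = (1.252527−8.272899·0.177)/13.987662 = -0.015140
w* = 0.241315·p + -0.015140·q:
  w_0 = 0.241315·2.0957 + -0.015140·19.6076 = 0.2089  (Kellogg)
  w_1 = 0.241315·2.0075 + -0.015140·9.6914 = 0.3377  (Intel)
  w_2 = 0.241315·2.3956 + -0.015140·12.3535 = 0.3911  (Xerox)
  w_3 = 0.241315·0.2864 + -0.015140·9.5057 = -0.0748  (Exxon)
  w_4 = 0.241315·1.4877 + -0.015140·14.6515 = 0.1372  (Starbucks)
Σw_i=1.0000  μᵀw=0.1770
σ²=wᵀΣw=λ₁·μ_p+λ₂ = 0.241315·0.177 + -0.015140 = 0.027573 ≈ 0.0276


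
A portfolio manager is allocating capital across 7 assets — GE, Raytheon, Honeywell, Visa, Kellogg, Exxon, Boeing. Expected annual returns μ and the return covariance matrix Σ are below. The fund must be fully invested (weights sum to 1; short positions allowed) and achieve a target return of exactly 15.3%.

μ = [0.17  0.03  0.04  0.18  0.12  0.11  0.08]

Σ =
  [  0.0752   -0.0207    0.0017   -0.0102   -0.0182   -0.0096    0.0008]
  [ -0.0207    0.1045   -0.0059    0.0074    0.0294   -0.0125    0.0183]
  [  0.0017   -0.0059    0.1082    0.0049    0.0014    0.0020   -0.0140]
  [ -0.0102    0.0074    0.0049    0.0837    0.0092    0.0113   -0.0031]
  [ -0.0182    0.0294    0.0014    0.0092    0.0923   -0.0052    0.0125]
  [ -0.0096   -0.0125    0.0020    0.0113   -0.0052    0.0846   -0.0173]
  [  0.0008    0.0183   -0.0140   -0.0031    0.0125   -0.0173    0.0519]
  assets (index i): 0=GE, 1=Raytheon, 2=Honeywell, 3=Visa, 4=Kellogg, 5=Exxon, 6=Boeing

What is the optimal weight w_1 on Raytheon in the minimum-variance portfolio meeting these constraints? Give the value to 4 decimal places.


-0.0360

u=Σ⁻¹μ = [3.1922  0.2682  0.4312  2.1451  1.4705  1.8878  1.9172]
v=Σ⁻¹𝟙 = [21.3672  9.4349  11.5482  10.3462  8.7171  19.3665  23.7008]
a=μᵀu=1.491573  b=𝟙ᵀu=11.312138  c=𝟙ᵀv=104.480902  D=ac−b²=27.876434
λ₁=(c·0.153−b)/D = (104.480902·0.153−11.312138)/27.876434 = 0.167648
λ₂=(a−b·0.153)/D = (1.491573−11.312138·0.153)/27.876434 = -0.008580
w* = 0.167648·u + -0.008580·v:
  w_0 = 0.167648·3.1922 + -0.008580·21.3672 = 0.3518  (GE)
  w_1 = 0.167648·0.2682 + -0.008580·9.4349 = -0.0360  (Raytheon)
  w_2 = 0.167648·0.4312 + -0.008580·11.5482 = -0.0268  (Honeywell)
  w_3 = 0.167648·2.1451 + -0.008580·10.3462 = 0.2709  (Visa)
  w_4 = 0.167648·1.4705 + -0.008580·8.7171 = 0.1717  (Kellogg)
  w_5 = 0.167648·1.8878 + -0.008580·19.3665 = 0.1503  (Exxon)
  w_6 = 0.167648·1.9172 + -0.008580·23.7008 = 0.1181  (Boeing)
Σw_i=1.0000  μᵀw=0.1530
σ²=wᵀΣw=λ₁·μ_p+λ₂ = 0.167648·0.153 + -0.008580 = 0.017070 ≈ 0.0171


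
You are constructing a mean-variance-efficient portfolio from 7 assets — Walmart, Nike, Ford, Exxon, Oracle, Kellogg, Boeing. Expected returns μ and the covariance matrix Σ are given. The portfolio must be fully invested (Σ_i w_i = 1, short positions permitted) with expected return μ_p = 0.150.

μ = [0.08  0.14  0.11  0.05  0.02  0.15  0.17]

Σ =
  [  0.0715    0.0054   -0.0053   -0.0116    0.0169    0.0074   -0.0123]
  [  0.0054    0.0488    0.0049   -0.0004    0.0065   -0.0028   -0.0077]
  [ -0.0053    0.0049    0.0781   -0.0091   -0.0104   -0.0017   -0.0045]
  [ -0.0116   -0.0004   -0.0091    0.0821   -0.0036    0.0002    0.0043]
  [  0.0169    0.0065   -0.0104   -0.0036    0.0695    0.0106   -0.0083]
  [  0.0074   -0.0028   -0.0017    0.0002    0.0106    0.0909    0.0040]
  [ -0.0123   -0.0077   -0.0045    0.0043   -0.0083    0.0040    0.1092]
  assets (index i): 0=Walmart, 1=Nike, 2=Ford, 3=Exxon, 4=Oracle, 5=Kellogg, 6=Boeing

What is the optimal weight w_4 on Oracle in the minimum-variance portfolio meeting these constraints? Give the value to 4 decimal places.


-0.1168

x=Σ⁻¹μ = [1.3240  2.9686  1.5505  0.8777  -0.0511  1.5840  1.8827]
y=Σ⁻¹𝟙 = [14.8215  18.0818  17.1750  16.1313  12.7208  8.5894  12.8268]
a=μᵀx=1.292593  b=𝟙ᵀx=10.136346  c=𝟙ᵀy=100.346361  D=ac−b²=26.961459
λ₁=(c·0.150−b)/D = (100.346361·0.150−10.136346)/26.961459 = 0.182320
λ₂=(a−b·0.150)/D = (1.292593−10.136346·0.150)/26.961459 = -0.008451
w* = 0.182320·x + -0.008451·y:
  w_0 = 0.182320·1.3240 + -0.008451·14.8215 = 0.1161  (Walmart)
  w_1 = 0.182320·2.9686 + -0.008451·18.0818 = 0.3884  (Nike)
  w_2 = 0.182320·1.5505 + -0.008451·17.1750 = 0.1375  (Ford)
  w_3 = 0.182320·0.8777 + -0.008451·16.1313 = 0.0237  (Exxon)
  w_4 = 0.182320·-0.0511 + -0.008451·12.7208 = -0.1168  (Oracle)
  w_5 = 0.182320·1.5840 + -0.008451·8.5894 = 0.2162  (Kellogg)
  w_6 = 0.182320·1.8827 + -0.008451·12.8268 = 0.2348  (Boeing)
Σw_i=1.0000  μᵀw=0.1500
σ²=wᵀΣw=λ₁·μ_p+λ₂ = 0.182320·0.150 + -0.008451 = 0.018897 ≈ 0.0189


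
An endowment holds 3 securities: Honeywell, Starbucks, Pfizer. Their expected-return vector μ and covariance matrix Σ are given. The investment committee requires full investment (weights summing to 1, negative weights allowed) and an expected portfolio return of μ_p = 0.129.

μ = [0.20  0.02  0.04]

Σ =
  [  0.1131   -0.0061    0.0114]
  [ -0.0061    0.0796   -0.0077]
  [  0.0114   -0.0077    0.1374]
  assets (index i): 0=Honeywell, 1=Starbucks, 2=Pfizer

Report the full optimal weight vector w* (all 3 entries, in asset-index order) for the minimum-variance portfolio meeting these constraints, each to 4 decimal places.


0.5908  0.2764  0.1328

g=Σ⁻¹μ = [1.7733  0.4033  0.1666]
h=Σ⁻¹𝟙 = [8.8558  13.9500  7.3250]
a=μᵀg=0.369390  b=𝟙ᵀg=2.343160  c=𝟙ᵀh=30.130860  D=ac−b²=5.639636
λ₁=(c·0.129−b)/D = (30.130860·0.129−2.343160)/5.639636 = 0.273727
λ₂=(a−b·0.129)/D = (0.369390−2.343160·0.129)/5.639636 = 0.011902
w* = 0.273727·g + 0.011902·h:
  w_0 = 0.273727·1.7733 + 0.011902·8.8558 = 0.5908  (Honeywell)
  w_1 = 0.273727·0.4033 + 0.011902·13.9500 = 0.2764  (Starbucks)
  w_2 = 0.273727·0.1666 + 0.011902·7.3250 = 0.1328  (Pfizer)
Σw_i=1.0000  μᵀw=0.1290
σ²=wᵀΣw=λ₁·μ_p+λ₂ = 0.273727·0.129 + 0.011902 = 0.047213 ≈ 0.0472


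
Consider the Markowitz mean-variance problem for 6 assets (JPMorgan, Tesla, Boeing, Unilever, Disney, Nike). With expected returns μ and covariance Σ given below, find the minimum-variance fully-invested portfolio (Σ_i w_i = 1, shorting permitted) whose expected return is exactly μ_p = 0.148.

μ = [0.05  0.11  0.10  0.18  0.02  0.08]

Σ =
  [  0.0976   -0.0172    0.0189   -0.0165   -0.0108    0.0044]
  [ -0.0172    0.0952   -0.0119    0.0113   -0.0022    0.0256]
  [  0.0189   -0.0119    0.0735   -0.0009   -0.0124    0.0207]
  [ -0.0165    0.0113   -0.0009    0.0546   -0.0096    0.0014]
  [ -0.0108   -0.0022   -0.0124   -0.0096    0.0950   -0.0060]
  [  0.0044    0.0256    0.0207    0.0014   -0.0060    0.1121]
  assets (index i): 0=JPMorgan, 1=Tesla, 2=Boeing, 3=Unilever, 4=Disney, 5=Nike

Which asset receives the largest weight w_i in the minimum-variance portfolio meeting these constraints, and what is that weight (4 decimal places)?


p=Σ⁻¹μ = [1.1353  1.0844  1.3963  3.5960  0.9209  0.1680]
q=Σ⁻¹𝟙 = [15.3513  11.5447  13.6115  23.6719  16.9463  3.7796]
a=μᵀp=0.994810  b=𝟙ᵀp=8.300861  c=𝟙ᵀq=84.905268  D=ac−b²=15.560290
λ₁=(c·0.148−b)/D = (84.905268·0.148−8.300861)/15.560290 = 0.274103
λ₂=(a−b·0.148)/D = (0.994810−8.300861·0.148)/15.560290 = -0.015020
w* = 0.274103·p + -0.015020·q:
  w_0 = 0.274103·1.1353 + -0.015020·15.3513 = 0.0806  (JPMorgan)
  w_1 = 0.274103·1.0844 + -0.015020·11.5447 = 0.1238  (Tesla)
  w_2 = 0.274103·1.3963 + -0.015020·13.6115 = 0.1783  (Boeing)
  w_3 = 0.274103·3.5960 + -0.015020·23.6719 = 0.6301  (Unilever)
  w_4 = 0.274103·0.9209 + -0.015020·16.9463 = -0.0021  (Disney)
  w_5 = 0.274103·0.1680 + -0.015020·3.7796 = -0.0107  (Nike)
Σw_i=1.0000  μᵀw=0.1480
σ²=wᵀΣw=λ₁·μ_p+λ₂ = 0.274103·0.148 + -0.015020 = 0.025547 ≈ 0.0255

Unilever (0.6301)


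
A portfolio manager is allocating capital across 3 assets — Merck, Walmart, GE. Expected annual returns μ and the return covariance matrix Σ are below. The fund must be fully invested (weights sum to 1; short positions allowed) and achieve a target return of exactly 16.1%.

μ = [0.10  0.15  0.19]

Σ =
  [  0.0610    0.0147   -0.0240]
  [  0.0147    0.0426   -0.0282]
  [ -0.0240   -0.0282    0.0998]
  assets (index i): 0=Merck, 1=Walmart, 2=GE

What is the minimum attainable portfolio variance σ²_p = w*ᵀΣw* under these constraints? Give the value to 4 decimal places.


g=Σ⁻¹μ = [1.8555  5.4573  3.8921]
h=Σ⁻¹𝟙 = [17.7324  32.9800  23.6033]
a=μᵀg=1.743636  b=𝟙ᵀg=11.204871  c=𝟙ᵀh=74.315704  D=ac−b²=4.030436
λ₁=(c·0.161−b)/D = (74.315704·0.161−11.204871)/4.030436 = 0.188555
λ₂=(a−b·0.161)/D = (1.743636−11.204871·0.161)/4.030436 = -0.014973
w* = 0.188555·g + -0.014973·h:
  w_0 = 0.188555·1.8555 + -0.014973·17.7324 = 0.0844  (Merck)
  w_1 = 0.188555·5.4573 + -0.014973·32.9800 = 0.5352  (Walmart)
  w_2 = 0.188555·3.8921 + -0.014973·23.6033 = 0.3805  (GE)
Σw_i=1.0000  μᵀw=0.1610
σ²=wᵀΣw=λ₁·μ_p+λ₂ = 0.188555·0.161 + -0.014973 = 0.015384 ≈ 0.0154

0.0154


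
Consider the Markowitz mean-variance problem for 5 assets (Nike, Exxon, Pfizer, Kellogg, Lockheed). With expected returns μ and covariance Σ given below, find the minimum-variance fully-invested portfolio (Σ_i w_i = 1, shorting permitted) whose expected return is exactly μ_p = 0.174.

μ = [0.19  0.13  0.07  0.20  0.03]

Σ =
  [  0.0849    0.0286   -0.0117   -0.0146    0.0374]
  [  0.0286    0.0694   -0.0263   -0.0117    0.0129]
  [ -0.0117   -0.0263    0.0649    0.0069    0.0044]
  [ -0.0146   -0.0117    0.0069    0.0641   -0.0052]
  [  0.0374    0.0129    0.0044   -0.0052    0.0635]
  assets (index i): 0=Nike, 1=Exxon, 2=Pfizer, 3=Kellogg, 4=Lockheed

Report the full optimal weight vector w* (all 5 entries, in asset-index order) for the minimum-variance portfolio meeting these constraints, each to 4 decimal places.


0.2932  0.2441  0.2376  0.3716  -0.1465

u=Σ⁻¹μ = [3.1756  2.4301  2.3394  3.8944  -1.7348]
v=Σ⁻¹𝟙 = [8.0568  21.9709  23.2518  19.4722  6.5228]
a=μᵀu=1.809879  b=𝟙ᵀu=10.104750  c=𝟙ᵀv=79.274453  D=ac−b²=41.371226
λ₁=(c·0.174−b)/D = (79.274453·0.174−10.104750)/41.371226 = 0.089168
λ₂=(a−b·0.174)/D = (1.809879−10.104750·0.174)/41.371226 = 0.001249
w* = 0.089168·u + 0.001249·v:
  w_0 = 0.089168·3.1756 + 0.001249·8.0568 = 0.2932  (Nike)
  w_1 = 0.089168·2.4301 + 0.001249·21.9709 = 0.2441  (Exxon)
  w_2 = 0.089168·2.3394 + 0.001249·23.2518 = 0.2376  (Pfizer)
  w_3 = 0.089168·3.8944 + 0.001249·19.4722 = 0.3716  (Kellogg)
  w_4 = 0.089168·-1.7348 + 0.001249·6.5228 = -0.1465  (Lockheed)
Σw_i=1.0000  μᵀw=0.1740
σ²=wᵀΣw=λ₁·μ_p+λ₂ = 0.089168·0.174 + 0.001249 = 0.016764 ≈ 0.0168


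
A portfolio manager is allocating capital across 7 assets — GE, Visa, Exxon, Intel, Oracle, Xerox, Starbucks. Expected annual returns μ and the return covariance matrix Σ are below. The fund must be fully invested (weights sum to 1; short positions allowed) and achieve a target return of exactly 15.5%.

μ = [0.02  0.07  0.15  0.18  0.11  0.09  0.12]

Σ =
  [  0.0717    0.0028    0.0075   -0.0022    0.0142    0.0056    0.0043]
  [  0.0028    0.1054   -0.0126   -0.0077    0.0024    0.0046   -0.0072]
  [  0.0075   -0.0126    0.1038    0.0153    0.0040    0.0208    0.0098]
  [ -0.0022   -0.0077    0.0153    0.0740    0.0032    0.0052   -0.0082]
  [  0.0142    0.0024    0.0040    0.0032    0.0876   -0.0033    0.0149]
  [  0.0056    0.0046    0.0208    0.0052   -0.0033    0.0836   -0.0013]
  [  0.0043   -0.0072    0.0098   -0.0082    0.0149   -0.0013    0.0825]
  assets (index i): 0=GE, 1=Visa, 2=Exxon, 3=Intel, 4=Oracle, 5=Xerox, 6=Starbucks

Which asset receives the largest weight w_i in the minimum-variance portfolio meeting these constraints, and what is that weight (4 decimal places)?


Intel (0.4236)

p=Σ⁻¹μ = [-0.1014  1.0050  0.8943  2.4310  0.8807  0.7130  1.5351]
q=Σ⁻¹𝟙 = [10.6429  11.1298  4.8635  14.4148  6.8849  8.9926  12.2911]
a=μᵀp=0.985315  b=𝟙ᵀp=7.357736  c=𝟙ᵀq=69.219600  D=ac−b²=14.066850
λ₁=(c·0.155−b)/D = (69.219600·0.155−7.357736)/14.066850 = 0.239663
λ₂=(a−b·0.155)/D = (0.985315−7.357736·0.155)/14.066850 = -0.011028
w* = 0.239663·p + -0.011028·q:
  w_0 = 0.239663·-0.1014 + -0.011028·10.6429 = -0.1417  (GE)
  w_1 = 0.239663·1.0050 + -0.011028·11.1298 = 0.1181  (Visa)
  w_2 = 0.239663·0.8943 + -0.011028·4.8635 = 0.1607  (Exxon)
  w_3 = 0.239663·2.4310 + -0.011028·14.4148 = 0.4236  (Intel)
  w_4 = 0.239663·0.8807 + -0.011028·6.8849 = 0.1351  (Oracle)
  w_5 = 0.239663·0.7130 + -0.011028·8.9926 = 0.0717  (Xerox)
  w_6 = 0.239663·1.5351 + -0.011028·12.2911 = 0.2324  (Starbucks)
Σw_i=1.0000  μᵀw=0.1550
σ²=wᵀΣw=λ₁·μ_p+λ₂ = 0.239663·0.155 + -0.011028 = 0.026119 ≈ 0.0261


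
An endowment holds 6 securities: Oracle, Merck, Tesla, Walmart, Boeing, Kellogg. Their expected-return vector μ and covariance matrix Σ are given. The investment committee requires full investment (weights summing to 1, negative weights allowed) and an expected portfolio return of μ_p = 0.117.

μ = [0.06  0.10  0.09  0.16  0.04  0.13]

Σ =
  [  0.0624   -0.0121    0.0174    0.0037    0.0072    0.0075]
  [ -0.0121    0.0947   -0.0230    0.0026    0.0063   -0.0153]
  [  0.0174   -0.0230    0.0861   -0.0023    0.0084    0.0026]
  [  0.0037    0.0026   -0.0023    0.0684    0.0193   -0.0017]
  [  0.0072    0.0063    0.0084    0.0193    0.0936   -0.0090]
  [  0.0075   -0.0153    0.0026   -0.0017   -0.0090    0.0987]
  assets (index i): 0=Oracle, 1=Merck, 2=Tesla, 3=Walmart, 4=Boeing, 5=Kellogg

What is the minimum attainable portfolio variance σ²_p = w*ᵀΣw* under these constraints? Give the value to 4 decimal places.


g=Σ⁻¹μ = [0.5916  1.6666  1.4087  2.3862  -0.2030  1.5160]
h=Σ⁻¹𝟙 = [12.7642  16.5254  12.8197  12.3226  6.0666  12.1512]
a=μᵀg=0.899687  b=𝟙ᵀg=7.366096  c=𝟙ᵀh=72.649707  D=ac−b²=11.102634
λ₁=(c·0.117−b)/D = (72.649707·0.117−7.366096)/11.102634 = 0.102131
λ₂=(a−b·0.117)/D = (0.899687−7.366096·0.117)/11.102634 = 0.003409
w* = 0.102131·g + 0.003409·h:
  w_0 = 0.102131·0.5916 + 0.003409·12.7642 = 0.1039  (Oracle)
  w_1 = 0.102131·1.6666 + 0.003409·16.5254 = 0.2266  (Merck)
  w_2 = 0.102131·1.4087 + 0.003409·12.8197 = 0.1876  (Tesla)
  w_3 = 0.102131·2.3862 + 0.003409·12.3226 = 0.2857  (Walmart)
  w_4 = 0.102131·-0.2030 + 0.003409·6.0666 = -0.0000  (Boeing)
  w_5 = 0.102131·1.5160 + 0.003409·12.1512 = 0.1963  (Kellogg)
Σw_i=1.0000  μᵀw=0.1170
σ²=wᵀΣw=λ₁·μ_p+λ₂ = 0.102131·0.117 + 0.003409 = 0.015359 ≈ 0.0154

0.0154


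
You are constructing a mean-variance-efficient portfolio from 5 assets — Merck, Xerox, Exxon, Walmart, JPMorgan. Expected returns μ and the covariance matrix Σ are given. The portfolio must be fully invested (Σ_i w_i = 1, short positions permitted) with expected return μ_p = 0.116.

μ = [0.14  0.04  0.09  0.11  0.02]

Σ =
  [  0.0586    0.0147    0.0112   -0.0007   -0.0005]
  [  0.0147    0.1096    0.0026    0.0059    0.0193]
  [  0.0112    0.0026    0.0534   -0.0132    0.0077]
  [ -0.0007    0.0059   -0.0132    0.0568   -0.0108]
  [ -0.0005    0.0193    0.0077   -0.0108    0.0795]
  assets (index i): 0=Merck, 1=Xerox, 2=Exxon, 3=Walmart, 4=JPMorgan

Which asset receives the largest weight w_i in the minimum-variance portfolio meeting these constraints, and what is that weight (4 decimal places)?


x=Σ⁻¹μ = [2.1248  -0.1798  1.7955  2.4886  0.4728]
y=Σ⁻¹𝟙 = [12.8205  3.2682  20.0478  24.6057  13.2668]
a=μᵀx=0.735078  b=𝟙ᵀx=6.701862  c=𝟙ᵀy=74.008969  D=ac−b²=9.487381
λ₁=(c·0.116−b)/D = (74.008969·0.116−6.701862)/9.487381 = 0.198493
λ₂=(a−b·0.116)/D = (0.735078−6.701862·0.116)/9.487381 = -0.004463
w* = 0.198493·x + -0.004463·y:
  w_0 = 0.198493·2.1248 + -0.004463·12.8205 = 0.3645  (Merck)
  w_1 = 0.198493·-0.1798 + -0.004463·3.2682 = -0.0503  (Xerox)
  w_2 = 0.198493·1.7955 + -0.004463·20.0478 = 0.2669  (Exxon)
  w_3 = 0.198493·2.4886 + -0.004463·24.6057 = 0.3842  (Walmart)
  w_4 = 0.198493·0.4728 + -0.004463·13.2668 = 0.0346  (JPMorgan)
Σw_i=1.0000  μᵀw=0.1160
σ²=wᵀΣw=λ₁·μ_p+λ₂ = 0.198493·0.116 + -0.004463 = 0.018563 ≈ 0.0186

Walmart (0.3842)


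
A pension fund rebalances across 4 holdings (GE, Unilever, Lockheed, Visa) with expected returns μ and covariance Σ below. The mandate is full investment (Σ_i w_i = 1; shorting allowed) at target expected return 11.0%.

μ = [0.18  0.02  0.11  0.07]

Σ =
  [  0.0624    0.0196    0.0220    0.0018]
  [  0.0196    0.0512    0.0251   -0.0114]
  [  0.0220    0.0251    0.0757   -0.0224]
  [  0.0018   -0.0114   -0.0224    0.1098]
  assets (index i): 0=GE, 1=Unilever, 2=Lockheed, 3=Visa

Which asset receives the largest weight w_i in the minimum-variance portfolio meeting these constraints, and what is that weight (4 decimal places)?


g=Σ⁻¹μ = [2.7802  -1.1147  1.2299  0.7271]
h=Σ⁻¹𝟙 = [7.6101  14.5642  9.8706  12.5085]
a=μᵀg=0.664320  b=𝟙ᵀg=3.622476  c=𝟙ᵀh=44.553466  D=ac−b²=16.475436
λ₁=(c·0.110−b)/D = (44.553466·0.110−3.622476)/16.475436 = 0.077595
λ₂=(a−b·0.110)/D = (0.664320−3.622476·0.110)/16.475436 = 0.016136
w* = 0.077595·g + 0.016136·h:
  w_0 = 0.077595·2.7802 + 0.016136·7.6101 = 0.3385  (GE)
  w_1 = 0.077595·-1.1147 + 0.016136·14.5642 = 0.1485  (Unilever)
  w_2 = 0.077595·1.2299 + 0.016136·9.8706 = 0.2547  (Lockheed)
  w_3 = 0.077595·0.7271 + 0.016136·12.5085 = 0.2583  (Visa)
Σw_i=1.0000  μᵀw=0.1100
σ²=wᵀΣw=λ₁·μ_p+λ₂ = 0.077595·0.110 + 0.016136 = 0.024671 ≈ 0.0247

GE (0.3385)


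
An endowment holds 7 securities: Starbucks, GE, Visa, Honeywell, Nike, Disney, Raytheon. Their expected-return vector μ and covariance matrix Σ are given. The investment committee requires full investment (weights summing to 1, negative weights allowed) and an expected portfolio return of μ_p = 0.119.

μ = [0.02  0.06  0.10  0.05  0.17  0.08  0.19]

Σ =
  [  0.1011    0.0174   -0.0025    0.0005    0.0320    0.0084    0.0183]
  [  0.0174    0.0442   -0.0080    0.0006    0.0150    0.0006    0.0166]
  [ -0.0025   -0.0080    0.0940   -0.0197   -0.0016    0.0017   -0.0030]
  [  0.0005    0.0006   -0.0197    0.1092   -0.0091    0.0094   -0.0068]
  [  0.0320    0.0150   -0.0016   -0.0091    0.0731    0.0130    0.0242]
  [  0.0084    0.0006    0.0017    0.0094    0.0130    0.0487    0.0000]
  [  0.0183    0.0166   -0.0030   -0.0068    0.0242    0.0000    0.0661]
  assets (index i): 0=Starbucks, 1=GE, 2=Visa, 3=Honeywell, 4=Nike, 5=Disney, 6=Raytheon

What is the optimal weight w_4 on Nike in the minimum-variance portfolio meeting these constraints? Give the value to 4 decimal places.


p=Σ⁻¹μ = [-0.9530  0.3943  1.3552  0.9150  1.7647  1.1072  2.5488]
q=Σ⁻¹𝟙 = [2.4658  18.7348  14.7718  11.3119  4.3312  16.0225  9.9894]
a=μᵀp=1.058717  b=𝟙ᵀp=7.132265  c=𝟙ᵀq=77.627382  D=ac−b²=31.316217
λ₁=(c·0.119−b)/D = (77.627382·0.119−7.132265)/31.316217 = 0.067230
λ₂=(a−b·0.119)/D = (1.058717−7.132265·0.119)/31.316217 = 0.006705
w* = 0.067230·p + 0.006705·q:
  w_0 = 0.067230·-0.9530 + 0.006705·2.4658 = -0.0475  (Starbucks)
  w_1 = 0.067230·0.3943 + 0.006705·18.7348 = 0.1521  (GE)
  w_2 = 0.067230·1.3552 + 0.006705·14.7718 = 0.1902  (Visa)
  w_3 = 0.067230·0.9150 + 0.006705·11.3119 = 0.1374  (Honeywell)
  w_4 = 0.067230·1.7647 + 0.006705·4.3312 = 0.1477  (Nike)
  w_5 = 0.067230·1.1072 + 0.006705·16.0225 = 0.1819  (Disney)
  w_6 = 0.067230·2.5488 + 0.006705·9.9894 = 0.2383  (Raytheon)
Σw_i=1.0000  μᵀw=0.1190
σ²=wᵀΣw=λ₁·μ_p+λ₂ = 0.067230·0.119 + 0.006705 = 0.014705 ≈ 0.0147

0.1477


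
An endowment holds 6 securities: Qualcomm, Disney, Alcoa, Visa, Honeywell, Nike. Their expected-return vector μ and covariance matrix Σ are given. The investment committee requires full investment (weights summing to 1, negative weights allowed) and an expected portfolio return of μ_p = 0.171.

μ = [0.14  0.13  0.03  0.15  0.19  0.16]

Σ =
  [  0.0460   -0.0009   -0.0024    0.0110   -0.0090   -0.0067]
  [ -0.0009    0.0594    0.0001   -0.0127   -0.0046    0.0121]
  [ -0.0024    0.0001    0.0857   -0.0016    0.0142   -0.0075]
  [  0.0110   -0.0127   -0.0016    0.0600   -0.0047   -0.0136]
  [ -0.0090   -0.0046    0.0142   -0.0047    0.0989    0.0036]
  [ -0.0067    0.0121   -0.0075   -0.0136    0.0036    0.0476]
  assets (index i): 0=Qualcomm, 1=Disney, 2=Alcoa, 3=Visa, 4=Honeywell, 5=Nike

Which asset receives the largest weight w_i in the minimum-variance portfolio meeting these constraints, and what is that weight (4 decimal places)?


Nike (0.2928)

x=Σ⁻¹μ = [3.3241  2.3206  0.4918  3.5136  2.2769  4.1485]
y=Σ⁻¹𝟙 = [23.3865  17.4099  13.3201  23.6176  11.2446  27.8708]
a=μᵀx=2.405207  b=𝟙ᵀx=16.075439  c=𝟙ᵀy=116.849498  D=ac−b²=22.627471
λ₁=(c·0.171−b)/D = (116.849498·0.171−16.075439)/22.627471 = 0.172614
λ₂=(a−b·0.171)/D = (2.405207−16.075439·0.171)/22.627471 = -0.015189
w* = 0.172614·x + -0.015189·y:
  w_0 = 0.172614·3.3241 + -0.015189·23.3865 = 0.2186  (Qualcomm)
  w_1 = 0.172614·2.3206 + -0.015189·17.4099 = 0.1361  (Disney)
  w_2 = 0.172614·0.4918 + -0.015189·13.3201 = -0.1174  (Alcoa)
  w_3 = 0.172614·3.5136 + -0.015189·23.6176 = 0.2478  (Visa)
  w_4 = 0.172614·2.2769 + -0.015189·11.2446 = 0.2222  (Honeywell)
  w_5 = 0.172614·4.1485 + -0.015189·27.8708 = 0.2928  (Nike)
Σw_i=1.0000  μᵀw=0.1710
σ²=wᵀΣw=λ₁·μ_p+λ₂ = 0.172614·0.171 + -0.015189 = 0.014328 ≈ 0.0143


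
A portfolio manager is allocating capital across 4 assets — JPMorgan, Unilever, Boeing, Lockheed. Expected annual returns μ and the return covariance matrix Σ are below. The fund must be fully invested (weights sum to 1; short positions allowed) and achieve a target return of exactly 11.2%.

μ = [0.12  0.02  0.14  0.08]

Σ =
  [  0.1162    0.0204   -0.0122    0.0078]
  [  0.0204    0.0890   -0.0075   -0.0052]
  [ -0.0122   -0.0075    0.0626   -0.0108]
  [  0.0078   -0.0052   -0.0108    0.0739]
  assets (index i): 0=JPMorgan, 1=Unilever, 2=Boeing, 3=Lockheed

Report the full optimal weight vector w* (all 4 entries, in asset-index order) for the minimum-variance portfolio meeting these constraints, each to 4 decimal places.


0.1995  0.0732  0.4735  0.2538

u=Σ⁻¹μ = [1.1810  0.2650  2.7358  1.3764]
v=Σ⁻¹𝟙 = [7.6095  12.3119  21.8283  16.7850]
a=μᵀu=0.640142  b=𝟙ᵀu=5.558142  c=𝟙ᵀv=58.534750  D=ac−b²=6.577590
λ₁=(c·0.112−b)/D = (58.534750·0.112−5.558142)/6.577590 = 0.151689
λ₂=(a−b·0.112)/D = (0.640142−5.558142·0.112)/6.577590 = 0.002680
w* = 0.151689·u + 0.002680·v:
  w_0 = 0.151689·1.1810 + 0.002680·7.6095 = 0.1995  (JPMorgan)
  w_1 = 0.151689·0.2650 + 0.002680·12.3119 = 0.0732  (Unilever)
  w_2 = 0.151689·2.7358 + 0.002680·21.8283 = 0.4735  (Boeing)
  w_3 = 0.151689·1.3764 + 0.002680·16.7850 = 0.2538  (Lockheed)
Σw_i=1.0000  μᵀw=0.1120
σ²=wᵀΣw=λ₁·μ_p+λ₂ = 0.151689·0.112 + 0.002680 = 0.019669 ≈ 0.0197


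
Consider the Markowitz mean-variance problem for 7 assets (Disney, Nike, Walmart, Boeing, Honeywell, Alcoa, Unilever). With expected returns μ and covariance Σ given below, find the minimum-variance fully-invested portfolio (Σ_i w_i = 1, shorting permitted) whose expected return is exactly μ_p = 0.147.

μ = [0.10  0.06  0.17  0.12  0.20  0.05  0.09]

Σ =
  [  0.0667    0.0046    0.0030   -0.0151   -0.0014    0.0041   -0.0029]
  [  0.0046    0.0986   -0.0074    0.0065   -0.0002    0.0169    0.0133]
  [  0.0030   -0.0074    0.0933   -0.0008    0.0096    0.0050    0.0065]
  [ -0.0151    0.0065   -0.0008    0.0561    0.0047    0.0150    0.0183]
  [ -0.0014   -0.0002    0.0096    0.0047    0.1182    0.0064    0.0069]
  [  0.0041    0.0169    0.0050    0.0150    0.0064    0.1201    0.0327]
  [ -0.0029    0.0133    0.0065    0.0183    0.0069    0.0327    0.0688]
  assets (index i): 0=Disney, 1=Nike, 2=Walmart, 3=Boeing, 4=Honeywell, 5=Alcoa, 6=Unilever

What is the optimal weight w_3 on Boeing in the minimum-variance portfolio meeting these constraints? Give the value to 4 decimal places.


0.3108

x=Σ⁻¹μ = [2.0188  0.4651  1.6454  2.4491  1.4734  -0.3054  0.4938]
y=Σ⁻¹𝟙 = [18.6434  7.5971  9.6572  18.9892  6.6869  1.7523  6.3853]
a=μᵀx=1.127259  b=𝟙ᵀx=8.240268  c=𝟙ᵀy=69.711417  D=ac−b²=10.680842
λ₁=(c·0.147−b)/D = (69.711417·0.147−8.240268)/10.680842 = 0.187936
λ₂=(a−b·0.147)/D = (1.127259−8.240268·0.147)/10.680842 = -0.007870
w* = 0.187936·x + -0.007870·y:
  w_0 = 0.187936·2.0188 + -0.007870·18.6434 = 0.2327  (Disney)
  w_1 = 0.187936·0.4651 + -0.007870·7.5971 = 0.0276  (Nike)
  w_2 = 0.187936·1.6454 + -0.007870·9.6572 = 0.2332  (Walmart)
  w_3 = 0.187936·2.4491 + -0.007870·18.9892 = 0.3108  (Boeing)
  w_4 = 0.187936·1.4734 + -0.007870·6.6869 = 0.2243  (Honeywell)
  w_5 = 0.187936·-0.3054 + -0.007870·1.7523 = -0.0712  (Alcoa)
  w_6 = 0.187936·0.4938 + -0.007870·6.3853 = 0.0426  (Unilever)
Σw_i=1.0000  μᵀw=0.1470
σ²=wᵀΣw=λ₁·μ_p+λ₂ = 0.187936·0.147 + -0.007870 = 0.019756 ≈ 0.0198
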